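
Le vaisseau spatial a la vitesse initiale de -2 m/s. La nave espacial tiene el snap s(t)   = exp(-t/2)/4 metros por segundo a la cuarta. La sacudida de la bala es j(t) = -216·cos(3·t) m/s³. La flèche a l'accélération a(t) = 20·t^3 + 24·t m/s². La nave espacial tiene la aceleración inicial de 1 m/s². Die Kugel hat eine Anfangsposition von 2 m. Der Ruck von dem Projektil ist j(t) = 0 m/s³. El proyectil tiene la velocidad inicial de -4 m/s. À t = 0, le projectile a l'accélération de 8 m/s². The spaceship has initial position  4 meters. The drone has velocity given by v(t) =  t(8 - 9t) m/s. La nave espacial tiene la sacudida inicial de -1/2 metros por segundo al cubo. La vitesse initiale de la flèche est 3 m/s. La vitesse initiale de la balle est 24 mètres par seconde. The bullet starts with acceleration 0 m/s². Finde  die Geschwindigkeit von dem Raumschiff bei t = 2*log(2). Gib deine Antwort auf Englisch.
We must find the antiderivative of our snap equation s(t) = exp(-t/2)/4 3 times. Integrating snap and using the initial condition j(0) = -1/2, we get j(t) = -exp(-t/2)/2. Integrating jerk and using the initial condition a(0) = 1, we get a(t) = exp(-t/2). The antiderivative of acceleration, with v(0) = -2, gives velocity: v(t) = -2·exp(-t/2). From the given velocity equation v(t) = -2·exp(-t/2), we substitute t = 2*log(2) to get v = -1.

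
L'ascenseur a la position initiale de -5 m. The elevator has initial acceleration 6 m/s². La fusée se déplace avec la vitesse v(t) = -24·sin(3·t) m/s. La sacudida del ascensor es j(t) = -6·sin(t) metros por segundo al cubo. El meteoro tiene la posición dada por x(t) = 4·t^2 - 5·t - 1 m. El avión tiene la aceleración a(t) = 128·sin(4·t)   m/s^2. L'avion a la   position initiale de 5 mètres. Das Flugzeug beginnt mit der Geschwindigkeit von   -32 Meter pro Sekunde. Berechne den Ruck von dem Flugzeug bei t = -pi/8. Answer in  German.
Um dies zu lösen, müssen wir 1 Ableitung unserer Gleichung für die Beschleunigung a(t) = 128·sin(4·t) nehmen. Mit d/dt von a(t) finden wir j(t) = 512·cos(4·t). Wir haben den Ruck j(t) = 512·cos(4·t). Durch Einsetzen von t = -pi/8: j(-pi/8) = 0.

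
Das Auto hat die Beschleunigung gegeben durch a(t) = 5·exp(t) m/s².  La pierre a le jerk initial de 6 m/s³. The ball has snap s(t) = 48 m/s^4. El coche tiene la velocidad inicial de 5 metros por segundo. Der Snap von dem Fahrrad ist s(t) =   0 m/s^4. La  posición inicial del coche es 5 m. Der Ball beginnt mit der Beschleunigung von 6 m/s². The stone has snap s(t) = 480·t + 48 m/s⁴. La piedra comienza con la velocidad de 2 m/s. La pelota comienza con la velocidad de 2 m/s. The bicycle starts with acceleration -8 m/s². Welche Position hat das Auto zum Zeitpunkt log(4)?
Um dies zu lösen, müssen wir 2 Stammfunktionen unserer Gleichung für die Beschleunigung a(t) = 5·exp(t) finden. Mit ∫a(t)dt und Anwendung von v(0) = 5, finden wir v(t) = 5·exp(t). Die Stammfunktion von der Geschwindigkeit, mit x(0) = 5, ergibt die Position: x(t) = 5·exp(t). Aus der Gleichung für die Position x(t) = 5·exp(t), setzen wir t = log(4) ein und erhalten x = 20.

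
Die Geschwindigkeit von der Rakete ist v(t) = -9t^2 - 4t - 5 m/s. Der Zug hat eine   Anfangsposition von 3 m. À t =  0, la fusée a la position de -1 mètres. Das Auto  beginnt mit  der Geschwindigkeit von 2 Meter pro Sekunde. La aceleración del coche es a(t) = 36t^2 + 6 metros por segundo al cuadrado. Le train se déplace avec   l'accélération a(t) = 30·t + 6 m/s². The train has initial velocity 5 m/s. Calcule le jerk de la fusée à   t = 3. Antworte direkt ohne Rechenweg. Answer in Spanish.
En t = 3, j = -18.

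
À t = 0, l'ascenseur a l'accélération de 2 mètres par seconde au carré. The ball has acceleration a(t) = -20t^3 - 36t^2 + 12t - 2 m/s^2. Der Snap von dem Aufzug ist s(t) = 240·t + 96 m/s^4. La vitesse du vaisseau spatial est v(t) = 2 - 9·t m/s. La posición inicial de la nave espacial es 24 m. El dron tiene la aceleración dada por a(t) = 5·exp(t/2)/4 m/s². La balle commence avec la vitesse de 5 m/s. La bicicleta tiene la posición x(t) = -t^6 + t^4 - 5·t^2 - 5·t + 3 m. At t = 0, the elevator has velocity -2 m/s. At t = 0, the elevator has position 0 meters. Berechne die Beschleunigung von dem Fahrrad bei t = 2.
Ausgehend von der Position x(t) = -t^6 + t^4 - 5·t^2 - 5·t + 3, nehmen wir 2 Ableitungen. Durch Ableiten von der Position erhalten wir die Geschwindigkeit: v(t) = -6·t^5 + 4·t^3 - 10·t - 5. Die Ableitung von der Geschwindigkeit ergibt die Beschleunigung: a(t) = -30·t^4 + 12·t^2 - 10. Mit a(t) = -30·t^4 + 12·t^2 - 10 und Einsetzen von t = 2, finden wir a = -442.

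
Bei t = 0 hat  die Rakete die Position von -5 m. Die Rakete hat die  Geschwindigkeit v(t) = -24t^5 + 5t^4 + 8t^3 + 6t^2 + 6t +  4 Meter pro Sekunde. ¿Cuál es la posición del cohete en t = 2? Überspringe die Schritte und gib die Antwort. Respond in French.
La position à t = 2 est x = -161.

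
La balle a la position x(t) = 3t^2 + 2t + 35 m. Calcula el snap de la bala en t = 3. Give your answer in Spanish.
Partiendo de la posición x(t) = 3·t^2 + 2·t + 35, tomamos 4 derivadas. Tomando d/dt de x(t), encontramos v(t) = 6·t + 2. Tomando d/dt de v(t), encontramos a(t) = 6. Derivando la aceleración, obtenemos la sacudida: j(t) = 0. Tomando d/dt de j(t), encontramos s(t) = 0. De la ecuación del snap s(t) = 0, sustituimos t = 3 para obtener s = 0.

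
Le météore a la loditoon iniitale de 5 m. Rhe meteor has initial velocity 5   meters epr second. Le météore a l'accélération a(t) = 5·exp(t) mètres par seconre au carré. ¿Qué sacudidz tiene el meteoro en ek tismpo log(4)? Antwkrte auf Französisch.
Pour résoudre ceci, nous devons prendre 1 dérivée de notre équation de l'accélération a(t) = 5·exp(t). En prenant d/dt de a(t), nous trouvons j(t) = 5·exp(t). En utilisant j(t) = 5·exp(t) et en substituant t = log(4), nous trouvons j = 20.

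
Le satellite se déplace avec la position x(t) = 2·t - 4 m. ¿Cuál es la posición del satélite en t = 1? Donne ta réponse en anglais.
We have position x(t) = 2·t - 4. Substituting t = 1: x(1) = -2.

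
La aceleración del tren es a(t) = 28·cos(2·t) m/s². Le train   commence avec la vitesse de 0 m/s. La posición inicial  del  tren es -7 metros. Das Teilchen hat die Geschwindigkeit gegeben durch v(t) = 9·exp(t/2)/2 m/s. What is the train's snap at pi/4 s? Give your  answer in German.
Ausgehend von der Beschleunigung a(t) = 28·cos(2·t), nehmen wir 2 Ableitungen. Die Ableitung von der Beschleunigung ergibt den Ruck: j(t) = -56·sin(2·t). Durch Ableiten von dem Ruck erhalten wir den Snap: s(t) = -112·cos(2·t). Wir haben den Snap s(t) = -112·cos(2·t). Durch Einsetzen von t = pi/4: s(pi/4) = 0.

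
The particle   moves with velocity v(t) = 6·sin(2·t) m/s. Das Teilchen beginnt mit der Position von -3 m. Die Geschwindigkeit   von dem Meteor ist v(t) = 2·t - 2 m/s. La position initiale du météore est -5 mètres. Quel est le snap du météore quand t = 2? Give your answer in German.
Ausgehend von der Geschwindigkeit v(t) = 2·t - 2, nehmen wir 3 Ableitungen. Mit d/dt von v(t) finden wir a(t) = 2. Mit d/dt von a(t) finden wir j(t) = 0. Die Ableitung von dem Ruck ergibt den Snap: s(t) = 0. Aus der Gleichung für den Snap s(t) = 0, setzen wir t = 2 ein und erhalten s = 0.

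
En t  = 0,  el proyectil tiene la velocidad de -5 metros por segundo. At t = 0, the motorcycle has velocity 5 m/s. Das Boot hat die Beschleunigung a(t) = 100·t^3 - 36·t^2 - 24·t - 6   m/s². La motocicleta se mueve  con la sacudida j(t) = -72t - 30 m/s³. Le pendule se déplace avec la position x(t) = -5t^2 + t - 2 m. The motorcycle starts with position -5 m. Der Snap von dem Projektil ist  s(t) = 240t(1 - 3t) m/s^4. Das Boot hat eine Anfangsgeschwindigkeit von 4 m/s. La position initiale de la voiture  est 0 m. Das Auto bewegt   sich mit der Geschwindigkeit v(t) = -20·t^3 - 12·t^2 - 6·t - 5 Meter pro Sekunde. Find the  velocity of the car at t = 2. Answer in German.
Wir haben die Geschwindigkeit v(t) = -20·t^3 - 12·t^2 - 6·t - 5. Durch Einsetzen von t = 2: v(2) = -225.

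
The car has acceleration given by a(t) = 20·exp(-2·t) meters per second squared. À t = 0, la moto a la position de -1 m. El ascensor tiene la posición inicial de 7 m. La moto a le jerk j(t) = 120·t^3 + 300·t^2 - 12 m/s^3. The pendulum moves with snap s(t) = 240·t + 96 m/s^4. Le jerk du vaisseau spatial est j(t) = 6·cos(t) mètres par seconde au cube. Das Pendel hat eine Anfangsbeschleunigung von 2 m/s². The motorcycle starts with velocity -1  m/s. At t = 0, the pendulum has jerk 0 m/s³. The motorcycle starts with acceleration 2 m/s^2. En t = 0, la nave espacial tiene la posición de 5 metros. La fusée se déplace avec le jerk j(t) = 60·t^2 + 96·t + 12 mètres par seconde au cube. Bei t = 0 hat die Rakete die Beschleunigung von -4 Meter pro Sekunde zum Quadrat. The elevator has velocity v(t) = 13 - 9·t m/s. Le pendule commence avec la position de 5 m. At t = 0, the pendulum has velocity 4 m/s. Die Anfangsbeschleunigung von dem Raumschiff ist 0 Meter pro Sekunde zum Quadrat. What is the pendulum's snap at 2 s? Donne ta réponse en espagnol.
De la ecuación del snap s(t) = 240·t + 96, sustituimos t = 2 para obtener s = 576.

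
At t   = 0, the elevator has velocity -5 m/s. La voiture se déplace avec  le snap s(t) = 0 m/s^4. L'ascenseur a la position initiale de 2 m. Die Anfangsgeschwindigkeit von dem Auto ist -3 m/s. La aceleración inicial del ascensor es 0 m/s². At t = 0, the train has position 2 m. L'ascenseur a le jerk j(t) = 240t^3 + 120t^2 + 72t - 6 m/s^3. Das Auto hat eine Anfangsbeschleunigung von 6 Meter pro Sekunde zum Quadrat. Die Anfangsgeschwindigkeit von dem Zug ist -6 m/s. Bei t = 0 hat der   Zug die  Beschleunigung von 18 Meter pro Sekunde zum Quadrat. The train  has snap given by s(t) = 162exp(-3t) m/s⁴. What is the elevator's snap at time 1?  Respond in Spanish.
Debemos derivar nuestra ecuación de la sacudida j(t) = 240·t^3 + 120·t^2 + 72·t - 6 1 vez. Tomando d/dt de j(t), encontramos s(t) = 720·t^2 + 240·t + 72. Tenemos el snap s(t) = 720·t^2 + 240·t + 72. Sustituyendo t = 1: s(1) = 1032.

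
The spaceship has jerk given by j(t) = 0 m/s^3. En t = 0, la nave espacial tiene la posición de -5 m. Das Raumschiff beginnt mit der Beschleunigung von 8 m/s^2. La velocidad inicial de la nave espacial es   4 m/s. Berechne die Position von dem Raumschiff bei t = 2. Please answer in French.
En partant du jerk j(t) = 0, nous prenons 3 intégrales. En intégrant le jerk et en utilisant la condition initiale a(0) = 8, nous obtenons a(t) = 8. En prenant ∫a(t)dt et en appliquant v(0) = 4, nous trouvons v(t) = 8·t + 4. L'intégrale de la vitesse, avec x(0) = -5, donne la position: x(t) = 4·t^2 + 4·t - 5. En utilisant x(t) = 4·t^2 + 4·t - 5 et en substituant t = 2, nous trouvons x = 19.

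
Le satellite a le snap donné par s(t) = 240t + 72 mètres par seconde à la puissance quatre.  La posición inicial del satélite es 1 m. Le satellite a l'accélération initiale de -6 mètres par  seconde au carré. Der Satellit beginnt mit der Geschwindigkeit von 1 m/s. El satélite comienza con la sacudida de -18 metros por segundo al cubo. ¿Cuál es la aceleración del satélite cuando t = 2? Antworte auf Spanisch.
Para resolver esto, necesitamos tomar 2 integrales de nuestra ecuación del snap s(t) = 240·t + 72. La antiderivada del snap, con j(0) = -18, da la sacudida: j(t) = 120·t^2 + 72·t - 18. La integral de la sacudida, con a(0) = -6, da la aceleración: a(t) = 40·t^3 + 36·t^2 - 18·t - 6. Usando a(t) = 40·t^3 + 36·t^2 - 18·t - 6 y sustituyendo t = 2, encontramos a = 422.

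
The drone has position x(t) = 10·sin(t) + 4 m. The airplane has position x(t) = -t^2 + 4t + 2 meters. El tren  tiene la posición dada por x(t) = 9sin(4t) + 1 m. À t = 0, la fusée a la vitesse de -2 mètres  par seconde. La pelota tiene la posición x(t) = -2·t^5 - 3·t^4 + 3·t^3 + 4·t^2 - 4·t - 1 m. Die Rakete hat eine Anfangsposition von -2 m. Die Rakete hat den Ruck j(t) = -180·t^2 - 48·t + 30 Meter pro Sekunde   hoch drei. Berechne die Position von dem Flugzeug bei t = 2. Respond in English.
Using x(t) = -t^2 + 4·t + 2 and substituting t = 2, we find x = 6.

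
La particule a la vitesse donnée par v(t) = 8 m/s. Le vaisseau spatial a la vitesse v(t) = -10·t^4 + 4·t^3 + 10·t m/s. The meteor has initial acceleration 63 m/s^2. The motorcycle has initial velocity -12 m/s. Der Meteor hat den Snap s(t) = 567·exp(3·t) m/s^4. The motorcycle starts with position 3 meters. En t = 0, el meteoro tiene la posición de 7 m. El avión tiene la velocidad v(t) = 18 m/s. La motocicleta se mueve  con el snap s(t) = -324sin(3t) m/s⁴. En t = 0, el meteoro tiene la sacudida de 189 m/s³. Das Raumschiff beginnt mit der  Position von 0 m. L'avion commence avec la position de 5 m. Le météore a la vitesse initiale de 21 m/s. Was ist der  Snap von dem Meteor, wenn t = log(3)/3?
Wir haben den Snap s(t) = 567·exp(3·t). Durch Einsetzen von t = log(3)/3: s(log(3)/3) = 1701.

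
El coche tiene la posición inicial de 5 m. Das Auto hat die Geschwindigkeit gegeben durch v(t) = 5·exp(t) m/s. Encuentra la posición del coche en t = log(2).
Para resolver esto, necesitamos tomar 1 integral de nuestra ecuación de la velocidad v(t) = 5·exp(t). La integral de la velocidad es la posición. Usando x(0) = 5, obtenemos x(t) = 5·exp(t). Usando x(t) = 5·exp(t) y sustituyendo t = log(2), encontramos x = 10.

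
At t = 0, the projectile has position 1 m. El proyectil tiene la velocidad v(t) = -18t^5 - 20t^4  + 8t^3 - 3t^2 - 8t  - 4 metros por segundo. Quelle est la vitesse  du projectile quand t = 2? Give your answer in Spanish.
Tenemos la velocidad v(t) = -18·t^5 - 20·t^4 + 8·t^3 - 3·t^2 - 8·t - 4. Sustituyendo t = 2: v(2) = -864.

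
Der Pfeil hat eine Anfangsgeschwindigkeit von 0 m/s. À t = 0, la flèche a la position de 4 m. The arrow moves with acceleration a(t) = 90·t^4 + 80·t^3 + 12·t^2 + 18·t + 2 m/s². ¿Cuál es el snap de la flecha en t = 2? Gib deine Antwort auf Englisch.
To solve this, we need to take 2 derivatives of our acceleration equation a(t) = 90·t^4 + 80·t^3 + 12·t^2 + 18·t + 2. The derivative of acceleration gives jerk: j(t) = 360·t^3 + 240·t^2 + 24·t + 18. Differentiating jerk, we get snap: s(t) = 1080·t^2 + 480·t + 24. From the given snap equation s(t) = 1080·t^2 + 480·t + 24, we substitute t = 2 to get s = 5304.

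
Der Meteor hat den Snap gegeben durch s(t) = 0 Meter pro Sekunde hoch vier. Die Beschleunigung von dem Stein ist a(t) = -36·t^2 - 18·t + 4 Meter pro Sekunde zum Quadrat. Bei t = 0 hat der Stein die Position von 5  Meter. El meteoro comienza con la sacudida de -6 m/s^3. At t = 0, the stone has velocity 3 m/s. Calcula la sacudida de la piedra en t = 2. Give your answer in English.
We must differentiate our acceleration equation a(t) = -36·t^2 - 18·t + 4 1 time. Taking d/dt of a(t), we find j(t) = -72·t - 18. We have jerk j(t) = -72·t - 18. Substituting t = 2: j(2) = -162.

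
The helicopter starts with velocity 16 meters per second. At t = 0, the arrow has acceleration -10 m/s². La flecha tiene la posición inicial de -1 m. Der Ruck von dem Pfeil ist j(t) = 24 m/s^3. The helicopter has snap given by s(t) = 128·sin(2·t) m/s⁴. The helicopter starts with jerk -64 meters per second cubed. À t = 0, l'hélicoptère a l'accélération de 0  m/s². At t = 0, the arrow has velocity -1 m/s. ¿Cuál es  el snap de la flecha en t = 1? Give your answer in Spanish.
Para resolver esto, necesitamos tomar 1 derivada de nuestra ecuación de la sacudida j(t) = 24. Tomando d/dt de j(t), encontramos s(t) = 0. Usando s(t) = 0 y sustituyendo t = 1, encontramos s = 0.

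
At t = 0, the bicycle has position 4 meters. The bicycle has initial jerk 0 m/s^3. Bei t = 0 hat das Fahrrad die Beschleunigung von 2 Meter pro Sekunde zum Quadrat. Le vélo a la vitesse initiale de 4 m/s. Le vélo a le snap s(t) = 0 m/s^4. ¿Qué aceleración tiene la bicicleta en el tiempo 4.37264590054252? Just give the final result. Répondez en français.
À t = 4.37264590054252, a = 2.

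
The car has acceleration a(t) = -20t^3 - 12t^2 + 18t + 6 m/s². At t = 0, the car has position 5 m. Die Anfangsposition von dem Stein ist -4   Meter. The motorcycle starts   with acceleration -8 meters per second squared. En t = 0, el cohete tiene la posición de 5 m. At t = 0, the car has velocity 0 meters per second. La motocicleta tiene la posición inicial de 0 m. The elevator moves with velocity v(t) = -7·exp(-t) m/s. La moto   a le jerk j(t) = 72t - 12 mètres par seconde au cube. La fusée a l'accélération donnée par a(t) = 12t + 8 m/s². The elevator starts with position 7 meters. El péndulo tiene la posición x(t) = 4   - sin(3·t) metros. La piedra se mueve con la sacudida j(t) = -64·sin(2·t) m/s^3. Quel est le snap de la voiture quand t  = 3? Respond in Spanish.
Partiendo de la aceleración a(t) = -20·t^3 - 12·t^2 + 18·t + 6, tomamos 2 derivadas. La derivada de la aceleración da la sacudida: j(t) = -60·t^2 - 24·t + 18. Tomando d/dt de j(t), encontramos s(t) = -120·t - 24. De la ecuación del snap s(t) = -120·t - 24, sustituimos t = 3 para obtener s = -384.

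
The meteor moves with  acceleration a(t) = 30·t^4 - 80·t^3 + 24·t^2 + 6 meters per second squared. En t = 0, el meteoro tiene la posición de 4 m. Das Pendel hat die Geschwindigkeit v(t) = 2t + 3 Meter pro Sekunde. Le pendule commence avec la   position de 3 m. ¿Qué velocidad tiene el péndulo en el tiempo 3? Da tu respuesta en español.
Tenemos la velocidad v(t) = 2·t + 3. Sustituyendo t = 3: v(3) = 9.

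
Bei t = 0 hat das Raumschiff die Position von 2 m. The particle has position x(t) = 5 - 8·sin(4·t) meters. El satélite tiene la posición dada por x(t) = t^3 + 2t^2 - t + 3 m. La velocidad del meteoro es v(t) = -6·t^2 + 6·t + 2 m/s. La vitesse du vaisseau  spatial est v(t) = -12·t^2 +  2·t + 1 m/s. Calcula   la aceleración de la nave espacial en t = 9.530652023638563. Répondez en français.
En partant de la vitesse v(t) = -12·t^2 + 2·t + 1, nous prenons 1 dérivée. En prenant d/dt de v(t), nous trouvons a(t) = 2 - 24·t. En utilisant a(t) = 2 - 24·t et en substituant t = 9.530652023638563, nous trouvons a = -226.735648567326.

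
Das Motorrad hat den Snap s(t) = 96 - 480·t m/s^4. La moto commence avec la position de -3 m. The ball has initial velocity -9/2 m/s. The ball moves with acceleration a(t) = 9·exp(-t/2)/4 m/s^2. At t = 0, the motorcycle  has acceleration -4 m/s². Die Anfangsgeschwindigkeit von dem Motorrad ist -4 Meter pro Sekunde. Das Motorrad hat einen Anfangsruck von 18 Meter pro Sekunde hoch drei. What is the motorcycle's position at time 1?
We need to integrate our snap equation s(t) = 96 - 480·t 4 times. Integrating snap and using the initial condition j(0) = 18, we get j(t) = -240·t^2 + 96·t + 18. Integrating jerk and using the initial condition a(0) = -4, we get a(t) = -80·t^3 + 48·t^2 + 18·t - 4. The antiderivative of acceleration is velocity. Using v(0) = -4, we get v(t) = -20·t^4 + 16·t^3 + 9·t^2 - 4·t - 4. Integrating velocity and using the initial condition x(0) = -3, we get x(t) = -4·t^5 + 4·t^4 + 3·t^3 - 2·t^2 - 4·t - 3. We have position x(t) = -4·t^5 + 4·t^4 + 3·t^3 - 2·t^2 - 4·t - 3. Substituting t = 1: x(1) = -6.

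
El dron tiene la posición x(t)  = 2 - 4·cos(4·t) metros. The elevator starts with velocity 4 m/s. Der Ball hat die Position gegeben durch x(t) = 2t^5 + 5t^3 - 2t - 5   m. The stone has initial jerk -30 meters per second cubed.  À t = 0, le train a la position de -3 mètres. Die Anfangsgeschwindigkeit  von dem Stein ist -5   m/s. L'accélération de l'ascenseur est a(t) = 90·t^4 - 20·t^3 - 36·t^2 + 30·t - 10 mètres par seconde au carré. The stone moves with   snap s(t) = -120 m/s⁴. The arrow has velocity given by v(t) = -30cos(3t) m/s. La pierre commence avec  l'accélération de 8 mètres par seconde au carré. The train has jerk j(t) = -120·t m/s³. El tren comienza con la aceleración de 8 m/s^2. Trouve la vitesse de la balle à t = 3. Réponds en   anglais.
To solve this, we need to take 1 derivative of our position equation x(t) = 2·t^5 + 5·t^3 - 2·t - 5. The derivative of position gives velocity: v(t) = 10·t^4 + 15·t^2 - 2. From the given velocity equation v(t) = 10·t^4 + 15·t^2 - 2, we substitute t = 3 to get v = 943.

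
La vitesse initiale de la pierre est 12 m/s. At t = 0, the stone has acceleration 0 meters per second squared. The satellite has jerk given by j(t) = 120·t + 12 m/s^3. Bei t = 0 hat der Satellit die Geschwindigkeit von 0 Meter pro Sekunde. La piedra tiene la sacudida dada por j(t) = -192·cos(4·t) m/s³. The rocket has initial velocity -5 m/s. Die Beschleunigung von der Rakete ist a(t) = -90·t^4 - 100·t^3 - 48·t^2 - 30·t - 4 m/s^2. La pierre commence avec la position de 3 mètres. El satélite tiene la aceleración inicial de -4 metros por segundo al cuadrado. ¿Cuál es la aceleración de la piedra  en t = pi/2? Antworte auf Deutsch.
Wir müssen unsere Gleichung für den Ruck j(t) = -192·cos(4·t) 1-mal integrieren. Mit ∫j(t)dt und Anwendung von a(0) = 0, finden wir a(t) = -48·sin(4·t). Mit a(t) = -48·sin(4·t) und Einsetzen von t = pi/2, finden wir a = 0.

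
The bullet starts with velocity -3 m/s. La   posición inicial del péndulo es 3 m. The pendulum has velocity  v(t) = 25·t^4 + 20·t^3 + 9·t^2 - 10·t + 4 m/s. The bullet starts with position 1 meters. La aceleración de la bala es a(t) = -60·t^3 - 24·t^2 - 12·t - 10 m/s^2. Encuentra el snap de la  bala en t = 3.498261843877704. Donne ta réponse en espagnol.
Debemos derivar nuestra ecuación de la aceleración a(t) = -60·t^3 - 24·t^2 - 12·t - 10 2 veces. Derivando la aceleración, obtenemos la sacudida: j(t) = -180·t^2 - 48·t - 12. Derivando la sacudida, obtenemos el snap: s(t) = -360·t - 48. Tenemos el snap s(t) = -360·t - 48. Sustituyendo t = 3.498261843877704: s(3.498261843877704) = -1307.37426379597.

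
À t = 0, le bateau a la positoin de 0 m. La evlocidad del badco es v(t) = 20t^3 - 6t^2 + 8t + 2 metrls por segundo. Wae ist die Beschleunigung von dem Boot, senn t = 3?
Um dies zu lösen, müssen wir 1 Ableitung unserer Gleichung für die Geschwindigkeit v(t) = 20·t^3 - 6·t^2 + 8·t + 2 nehmen. Die Ableitung von der Geschwindigkeit ergibt die Beschleunigung: a(t) = 60·t^2 - 12·t + 8. Wir haben die Beschleunigung a(t) = 60·t^2 - 12·t + 8. Durch Einsetzen von t = 3: a(3) = 512.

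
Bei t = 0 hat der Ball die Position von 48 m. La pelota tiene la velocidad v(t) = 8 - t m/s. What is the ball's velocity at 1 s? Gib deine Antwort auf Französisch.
En utilisant v(t) = 8 - t et en substituant t = 1, nous trouvons v = 7.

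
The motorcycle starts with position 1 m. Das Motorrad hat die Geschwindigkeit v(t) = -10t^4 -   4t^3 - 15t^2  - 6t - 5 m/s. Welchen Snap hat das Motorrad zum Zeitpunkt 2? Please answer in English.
Starting from velocity v(t) = -10·t^4 - 4·t^3 - 15·t^2 - 6·t - 5, we take 3 derivatives. Taking d/dt of v(t), we find a(t) = -40·t^3 - 12·t^2 - 30·t - 6. Differentiating acceleration, we get jerk: j(t) = -120·t^2 - 24·t - 30. Differentiating jerk, we get snap: s(t) = -240·t - 24. Using s(t) = -240·t - 24 and substituting t = 2, we find s = -504.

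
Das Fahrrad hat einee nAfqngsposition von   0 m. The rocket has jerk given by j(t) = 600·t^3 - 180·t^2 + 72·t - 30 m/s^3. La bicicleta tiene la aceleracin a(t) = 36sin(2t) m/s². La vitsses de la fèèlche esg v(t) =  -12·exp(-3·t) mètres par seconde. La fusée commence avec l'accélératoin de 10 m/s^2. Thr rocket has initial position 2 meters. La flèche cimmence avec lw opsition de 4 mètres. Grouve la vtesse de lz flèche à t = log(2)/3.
En utilisant v(t) = -12·exp(-3·t) et en substituant t = log(2)/3, nous trouvons v = -6.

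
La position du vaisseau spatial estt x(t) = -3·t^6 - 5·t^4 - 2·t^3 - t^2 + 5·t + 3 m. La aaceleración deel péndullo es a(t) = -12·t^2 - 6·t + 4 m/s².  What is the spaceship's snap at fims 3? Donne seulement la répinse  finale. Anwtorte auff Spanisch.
El snap en t = 3 es s = -9840.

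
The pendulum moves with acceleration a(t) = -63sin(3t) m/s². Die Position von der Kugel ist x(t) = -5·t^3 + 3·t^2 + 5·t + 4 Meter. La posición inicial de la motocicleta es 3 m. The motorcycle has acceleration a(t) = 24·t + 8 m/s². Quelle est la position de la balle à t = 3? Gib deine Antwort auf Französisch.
Nous avons la position x(t) = -5·t^3 + 3·t^2 + 5·t + 4. En substituant t = 3: x(3) = -89.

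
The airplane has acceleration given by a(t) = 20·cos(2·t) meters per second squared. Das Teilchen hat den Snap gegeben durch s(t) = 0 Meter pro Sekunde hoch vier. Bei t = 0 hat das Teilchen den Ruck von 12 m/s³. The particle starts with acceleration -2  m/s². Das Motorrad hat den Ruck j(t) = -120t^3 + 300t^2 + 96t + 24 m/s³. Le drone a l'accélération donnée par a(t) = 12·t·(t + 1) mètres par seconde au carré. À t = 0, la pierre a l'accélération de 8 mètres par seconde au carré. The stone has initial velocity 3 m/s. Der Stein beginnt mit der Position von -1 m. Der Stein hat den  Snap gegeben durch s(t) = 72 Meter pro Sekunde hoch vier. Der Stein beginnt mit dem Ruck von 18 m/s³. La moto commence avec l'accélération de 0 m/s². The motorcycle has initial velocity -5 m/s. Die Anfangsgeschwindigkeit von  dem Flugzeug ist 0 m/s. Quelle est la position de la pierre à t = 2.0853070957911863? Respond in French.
En partant du snap s(t) = 72, nous prenons 4 intégrales. L'intégrale du snap est le jerk. En utilisant j(0) = 18, nous obtenons j(t) = 72·t + 18. L'intégrale du jerk, avec a(0) = 8, donne l'accélération: a(t) = 36·t^2 + 18·t + 8. L'intégrale de l'accélération est la vitesse. En utilisant v(0) = 3, nous obtenons v(t) = 12·t^3 + 9·t^2 + 8·t + 3. L'intégrale de la vitesse est la position. En utilisant x(0) = -1, nous obtenons x(t) = 3·t^4 + 3·t^3 + 4·t^2 + 3·t - 1. De l'équation de la position x(t) = 3·t^4 + 3·t^3 + 4·t^2 + 3·t - 1, nous substituons t = 2.0853070957911863 pour obtenir x = 106.582358342685.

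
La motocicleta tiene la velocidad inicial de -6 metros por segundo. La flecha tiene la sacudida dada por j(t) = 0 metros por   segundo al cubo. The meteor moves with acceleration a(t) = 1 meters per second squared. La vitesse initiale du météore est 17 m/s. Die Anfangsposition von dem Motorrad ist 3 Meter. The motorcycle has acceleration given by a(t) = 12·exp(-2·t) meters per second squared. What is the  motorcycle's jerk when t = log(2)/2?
We must differentiate our acceleration equation a(t) = 12·exp(-2·t) 1 time. The derivative of acceleration gives jerk: j(t) = -24·exp(-2·t). Using j(t) = -24·exp(-2·t) and substituting t = log(2)/2, we find j = -12.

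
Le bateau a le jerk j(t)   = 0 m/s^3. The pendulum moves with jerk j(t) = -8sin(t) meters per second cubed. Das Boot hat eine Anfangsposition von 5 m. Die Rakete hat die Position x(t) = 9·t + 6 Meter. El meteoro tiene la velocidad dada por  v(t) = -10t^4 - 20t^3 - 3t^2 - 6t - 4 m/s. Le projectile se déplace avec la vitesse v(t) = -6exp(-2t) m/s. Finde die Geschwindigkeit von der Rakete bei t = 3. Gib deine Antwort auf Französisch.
Nous devons dériver notre équation de la position x(t) = 9·t + 6 1 fois. En prenant d/dt de x(t), nous trouvons v(t) = 9. En utilisant v(t) = 9 et en substituant t = 3, nous trouvons v = 9.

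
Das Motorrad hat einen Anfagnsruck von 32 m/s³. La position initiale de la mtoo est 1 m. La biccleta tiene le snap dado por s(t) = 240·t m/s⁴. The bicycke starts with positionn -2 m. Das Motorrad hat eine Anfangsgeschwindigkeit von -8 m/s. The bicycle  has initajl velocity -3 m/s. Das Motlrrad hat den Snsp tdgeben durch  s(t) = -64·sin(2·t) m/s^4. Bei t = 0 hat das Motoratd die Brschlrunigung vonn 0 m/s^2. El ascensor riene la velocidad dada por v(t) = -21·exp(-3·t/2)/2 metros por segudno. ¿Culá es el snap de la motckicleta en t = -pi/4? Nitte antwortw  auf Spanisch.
Usando s(t) = -64·sin(2·t) y sustituyendo t = -pi/4, encontramos s = 64.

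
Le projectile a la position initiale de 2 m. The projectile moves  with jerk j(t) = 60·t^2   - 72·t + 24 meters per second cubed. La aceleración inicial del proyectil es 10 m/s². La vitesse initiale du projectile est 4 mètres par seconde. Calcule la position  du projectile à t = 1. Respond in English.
To solve this, we need to take 3 integrals of our jerk equation j(t) = 60·t^2 - 72·t + 24. Integrating jerk and using the initial condition a(0) = 10, we get a(t) = 20·t^3 - 36·t^2 + 24·t + 10. The antiderivative of acceleration is velocity. Using v(0) = 4, we get v(t) = 5·t^4 - 12·t^3 + 12·t^2 + 10·t + 4. The integral of velocity, with x(0) = 2, gives position: x(t) = t^5 - 3·t^4 + 4·t^3 + 5·t^2 + 4·t + 2. We have position x(t) = t^5 - 3·t^4 + 4·t^3 + 5·t^2 + 4·t + 2. Substituting t = 1: x(1) = 13.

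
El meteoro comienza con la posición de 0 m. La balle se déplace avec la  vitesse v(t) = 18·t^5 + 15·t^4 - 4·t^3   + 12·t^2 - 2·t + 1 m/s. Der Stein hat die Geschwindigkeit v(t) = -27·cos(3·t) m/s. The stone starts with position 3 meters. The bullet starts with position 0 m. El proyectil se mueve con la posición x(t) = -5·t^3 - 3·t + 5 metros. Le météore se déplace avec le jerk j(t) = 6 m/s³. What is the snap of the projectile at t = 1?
To solve this, we need to take 4 derivatives of our position equation x(t) = -5·t^3 - 3·t + 5. The derivative of position gives velocity: v(t) = -15·t^2 - 3. Taking d/dt of v(t), we find a(t) = -30·t. The derivative of acceleration gives jerk: j(t) = -30. Taking d/dt of j(t), we find s(t) = 0. From the given snap equation s(t) = 0, we substitute t = 1 to get s = 0.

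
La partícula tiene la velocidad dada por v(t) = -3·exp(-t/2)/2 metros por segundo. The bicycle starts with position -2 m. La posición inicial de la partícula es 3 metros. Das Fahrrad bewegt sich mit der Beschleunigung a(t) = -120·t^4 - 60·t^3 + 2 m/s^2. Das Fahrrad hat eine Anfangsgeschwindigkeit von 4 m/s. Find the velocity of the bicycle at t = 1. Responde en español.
Necesitamos integrar nuestra ecuación de la aceleración a(t) = -120·t^4 - 60·t^3 + 2 1 vez. Tomando ∫a(t)dt y aplicando v(0) = 4, encontramos v(t) = -24·t^5 - 15·t^4 + 2·t + 4. Usando v(t) = -24·t^5 - 15·t^4 + 2·t + 4 y sustituyendo t = 1, encontramos v = -33.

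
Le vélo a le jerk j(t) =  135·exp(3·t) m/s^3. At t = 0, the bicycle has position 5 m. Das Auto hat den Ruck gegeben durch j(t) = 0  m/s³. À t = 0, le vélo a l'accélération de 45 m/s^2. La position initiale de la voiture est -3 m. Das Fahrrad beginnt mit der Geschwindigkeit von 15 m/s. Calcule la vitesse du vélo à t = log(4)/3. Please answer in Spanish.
Partiendo de la sacudida j(t) = 135·exp(3·t), tomamos 2 integrales. Tomando ∫j(t)dt y aplicando a(0) = 45, encontramos a(t) = 45·exp(3·t). Tomando ∫a(t)dt y aplicando v(0) = 15, encontramos v(t) = 15·exp(3·t). De la ecuación de la velocidad v(t) = 15·exp(3·t), sustituimos t = log(4)/3 para obtener v = 60.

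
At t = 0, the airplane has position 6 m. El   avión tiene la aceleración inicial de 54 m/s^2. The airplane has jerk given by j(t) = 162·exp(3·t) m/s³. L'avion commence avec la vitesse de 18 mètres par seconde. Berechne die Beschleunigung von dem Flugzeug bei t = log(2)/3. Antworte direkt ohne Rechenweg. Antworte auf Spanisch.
La respuesta es 108.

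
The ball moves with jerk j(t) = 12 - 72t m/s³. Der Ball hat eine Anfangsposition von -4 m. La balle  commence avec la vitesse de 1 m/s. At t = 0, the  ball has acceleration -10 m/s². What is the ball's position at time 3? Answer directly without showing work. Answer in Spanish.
La posición en t = 3 es x = -235.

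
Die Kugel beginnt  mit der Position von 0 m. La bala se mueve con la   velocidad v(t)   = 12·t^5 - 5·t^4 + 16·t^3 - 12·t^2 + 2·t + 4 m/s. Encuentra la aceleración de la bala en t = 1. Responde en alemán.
Ausgehend von der Geschwindigkeit v(t) = 12·t^5 - 5·t^4 + 16·t^3 - 12·t^2 + 2·t + 4, nehmen wir 1 Ableitung. Die Ableitung von der Geschwindigkeit ergibt die Beschleunigung: a(t) = 60·t^4 - 20·t^3 + 48·t^2 - 24·t + 2. Aus der Gleichung für die Beschleunigung a(t) = 60·t^4 - 20·t^3 + 48·t^2 - 24·t + 2, setzen wir t = 1 ein und erhalten a = 66.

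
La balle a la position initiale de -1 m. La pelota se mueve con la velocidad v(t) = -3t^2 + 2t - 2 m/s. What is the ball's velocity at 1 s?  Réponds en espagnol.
De la ecuación de la velocidad v(t) = -3·t^2 + 2·t - 2, sustituimos t = 1 para obtener v = -3.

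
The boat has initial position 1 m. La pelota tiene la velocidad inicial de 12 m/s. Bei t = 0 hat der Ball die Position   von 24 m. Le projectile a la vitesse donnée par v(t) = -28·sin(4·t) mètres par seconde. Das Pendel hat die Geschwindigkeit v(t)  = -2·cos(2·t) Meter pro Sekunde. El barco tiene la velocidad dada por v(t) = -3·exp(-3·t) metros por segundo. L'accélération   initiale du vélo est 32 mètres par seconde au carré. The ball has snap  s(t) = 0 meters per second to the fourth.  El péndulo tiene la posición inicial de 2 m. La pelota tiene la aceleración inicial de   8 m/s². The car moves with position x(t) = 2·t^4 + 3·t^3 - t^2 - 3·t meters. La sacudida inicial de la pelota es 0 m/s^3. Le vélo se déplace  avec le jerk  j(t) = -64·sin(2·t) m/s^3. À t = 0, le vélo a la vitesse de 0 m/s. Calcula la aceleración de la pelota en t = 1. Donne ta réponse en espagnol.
Necesitamos integrar nuestra ecuación del snap s(t) = 0 2 veces. La antiderivada del snap es la sacudida. Usando j(0) = 0, obtenemos j(t) = 0. Integrando la sacudida y usando la condición inicial a(0) = 8, obtenemos a(t) = 8. Tenemos la aceleración a(t) = 8. Sustituyendo t = 1: a(1) = 8.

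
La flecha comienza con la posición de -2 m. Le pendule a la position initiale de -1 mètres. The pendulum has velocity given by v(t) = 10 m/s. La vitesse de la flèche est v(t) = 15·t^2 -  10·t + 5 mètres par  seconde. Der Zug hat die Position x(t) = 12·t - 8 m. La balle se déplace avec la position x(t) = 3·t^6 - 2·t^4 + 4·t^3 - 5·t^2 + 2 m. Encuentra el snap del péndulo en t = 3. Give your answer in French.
Pour résoudre ceci, nous devons prendre 3 dérivées de notre équation de la vitesse v(t) = 10. En dérivant la vitesse, nous obtenons l'accélération: a(t) = 0. La dérivée de l'accélération donne le jerk: j(t) = 0. En prenant d/dt de j(t), nous trouvons s(t) = 0. En utilisant s(t) = 0 et en substituant t = 3, nous trouvons s = 0.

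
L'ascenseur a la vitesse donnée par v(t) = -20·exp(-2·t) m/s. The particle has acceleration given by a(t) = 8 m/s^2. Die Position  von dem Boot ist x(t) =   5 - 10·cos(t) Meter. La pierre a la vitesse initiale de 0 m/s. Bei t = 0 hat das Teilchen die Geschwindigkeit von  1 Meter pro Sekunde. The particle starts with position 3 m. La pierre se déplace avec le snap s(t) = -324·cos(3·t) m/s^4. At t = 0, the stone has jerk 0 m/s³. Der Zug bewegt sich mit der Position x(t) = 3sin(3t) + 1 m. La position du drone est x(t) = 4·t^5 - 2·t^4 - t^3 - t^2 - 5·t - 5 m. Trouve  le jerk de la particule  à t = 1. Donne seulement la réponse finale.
À t = 1, j = 0.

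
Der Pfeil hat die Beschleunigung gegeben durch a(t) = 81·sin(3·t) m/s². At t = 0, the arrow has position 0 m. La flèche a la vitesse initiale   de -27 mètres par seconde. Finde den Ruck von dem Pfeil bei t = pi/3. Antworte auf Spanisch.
Partiendo de la aceleración a(t) = 81·sin(3·t), tomamos 1 derivada. Tomando d/dt de a(t), encontramos j(t) = 243·cos(3·t). De la ecuación de la sacudida j(t) = 243·cos(3·t), sustituimos t = pi/3 para obtener j = -243.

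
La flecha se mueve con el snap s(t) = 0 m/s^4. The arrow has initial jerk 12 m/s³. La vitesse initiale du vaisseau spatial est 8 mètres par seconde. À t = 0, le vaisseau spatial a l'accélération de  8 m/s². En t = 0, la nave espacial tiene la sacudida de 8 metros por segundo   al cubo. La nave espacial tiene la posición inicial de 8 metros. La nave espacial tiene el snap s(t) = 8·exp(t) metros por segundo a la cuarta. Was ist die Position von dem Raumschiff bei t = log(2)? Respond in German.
Wir müssen die Stammfunktion unserer Gleichung für den Snap s(t) = 8·exp(t) 4-mal finden. Das Integral von dem Snap, mit j(0) = 8, ergibt den Ruck: j(t) = 8·exp(t). Mit ∫j(t)dt und Anwendung von a(0) = 8, finden wir a(t) = 8·exp(t). Durch Integration von der Beschleunigung und Verwendung der Anfangsbedingung v(0) = 8, erhalten wir v(t) = 8·exp(t). Die Stammfunktion von der Geschwindigkeit, mit x(0) = 8, ergibt die Position: x(t) = 8·exp(t). Aus der Gleichung für die Position x(t) = 8·exp(t), setzen wir t = log(2) ein und erhalten x = 16.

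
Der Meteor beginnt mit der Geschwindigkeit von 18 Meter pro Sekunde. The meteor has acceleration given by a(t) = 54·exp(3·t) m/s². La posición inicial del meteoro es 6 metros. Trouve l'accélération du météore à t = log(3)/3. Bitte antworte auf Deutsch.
Aus der Gleichung für die Beschleunigung a(t) = 54·exp(3·t), setzen wir t = log(3)/3 ein und erhalten a = 162.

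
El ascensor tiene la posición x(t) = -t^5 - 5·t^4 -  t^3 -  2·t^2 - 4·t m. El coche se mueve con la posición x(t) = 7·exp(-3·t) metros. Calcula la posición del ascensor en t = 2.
Usando x(t) = -t^5 - 5·t^4 - t^3 - 2·t^2 - 4·t y sustituyendo t = 2, encontramos x = -136.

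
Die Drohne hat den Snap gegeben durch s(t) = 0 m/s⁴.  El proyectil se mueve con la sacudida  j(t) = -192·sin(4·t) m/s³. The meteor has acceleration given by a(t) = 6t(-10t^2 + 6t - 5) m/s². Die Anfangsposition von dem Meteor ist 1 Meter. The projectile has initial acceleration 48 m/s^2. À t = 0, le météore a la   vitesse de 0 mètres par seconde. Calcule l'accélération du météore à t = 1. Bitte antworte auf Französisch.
En utilisant a(t) = 6·t·(-10·t^2 + 6·t - 5) et en substituant t = 1, nous trouvons a = -54.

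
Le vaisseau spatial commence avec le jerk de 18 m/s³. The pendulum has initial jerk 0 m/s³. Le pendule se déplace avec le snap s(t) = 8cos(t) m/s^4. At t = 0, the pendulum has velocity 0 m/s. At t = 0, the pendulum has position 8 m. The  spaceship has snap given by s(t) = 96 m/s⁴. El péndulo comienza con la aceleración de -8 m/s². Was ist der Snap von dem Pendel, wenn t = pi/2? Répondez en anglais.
From the given snap equation s(t) = 8·cos(t), we substitute t = pi/2 to get s = 0.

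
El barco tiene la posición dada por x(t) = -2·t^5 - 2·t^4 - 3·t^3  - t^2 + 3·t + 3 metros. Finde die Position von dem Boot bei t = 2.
Mit x(t) = -2·t^5 - 2·t^4 - 3·t^3 - t^2 + 3·t + 3 und Einsetzen von t = 2, finden wir x = -115.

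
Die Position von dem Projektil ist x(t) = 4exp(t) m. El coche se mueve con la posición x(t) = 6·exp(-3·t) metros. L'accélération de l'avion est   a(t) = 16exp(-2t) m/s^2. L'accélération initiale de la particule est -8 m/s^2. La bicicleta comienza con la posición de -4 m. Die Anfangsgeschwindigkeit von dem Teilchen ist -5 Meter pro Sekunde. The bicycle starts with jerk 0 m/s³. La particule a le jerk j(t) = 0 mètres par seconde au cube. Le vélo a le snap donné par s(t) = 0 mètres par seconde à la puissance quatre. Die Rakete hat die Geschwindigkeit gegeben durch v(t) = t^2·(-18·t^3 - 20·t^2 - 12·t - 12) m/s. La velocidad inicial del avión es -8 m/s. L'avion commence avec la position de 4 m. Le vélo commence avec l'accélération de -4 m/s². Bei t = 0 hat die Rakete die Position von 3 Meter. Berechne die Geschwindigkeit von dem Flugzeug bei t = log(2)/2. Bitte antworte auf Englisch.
To find the answer, we compute 1 integral of a(t) = 16·exp(-2·t). Integrating acceleration and using the initial condition v(0) = -8, we get v(t) = -8·exp(-2·t). From the given velocity equation v(t) = -8·exp(-2·t), we substitute t = log(2)/2 to get v = -4.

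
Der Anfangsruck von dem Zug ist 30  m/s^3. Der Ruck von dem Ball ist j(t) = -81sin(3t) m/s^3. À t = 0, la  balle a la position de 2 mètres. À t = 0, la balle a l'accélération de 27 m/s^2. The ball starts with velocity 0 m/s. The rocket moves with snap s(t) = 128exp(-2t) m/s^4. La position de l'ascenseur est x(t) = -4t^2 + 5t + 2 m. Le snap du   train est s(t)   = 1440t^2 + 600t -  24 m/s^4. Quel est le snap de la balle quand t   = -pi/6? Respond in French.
En partant du jerk j(t) = -81·sin(3·t), nous prenons 1 dérivée. En prenant d/dt de j(t), nous trouvons s(t) = -243·cos(3·t). De l'équation du snap s(t) = -243·cos(3·t), nous substituons t = -pi/6 pour obtenir s = 0.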